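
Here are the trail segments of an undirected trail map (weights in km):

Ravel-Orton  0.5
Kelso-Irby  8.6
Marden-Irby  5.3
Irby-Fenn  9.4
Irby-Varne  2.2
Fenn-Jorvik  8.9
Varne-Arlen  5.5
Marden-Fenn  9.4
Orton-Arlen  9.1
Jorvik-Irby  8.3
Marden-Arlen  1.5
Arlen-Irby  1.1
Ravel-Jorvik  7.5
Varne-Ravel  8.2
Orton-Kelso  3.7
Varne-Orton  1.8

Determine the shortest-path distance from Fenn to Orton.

Compare a few routes:
Fenn–Irby–Varne–Orton: 9.4+2.2+1.8 = 13.4
Fenn–Marden–Arlen–Irby–Varne–Orton: 9.4+1.5+1.1+2.2+1.8 = 16
Fenn–Jorvik–Ravel–Orton: 8.9+7.5+0.5 = 16.9
Cheapest is Fenn–Irby–Varne–Orton at 13.4 km.

13.4 km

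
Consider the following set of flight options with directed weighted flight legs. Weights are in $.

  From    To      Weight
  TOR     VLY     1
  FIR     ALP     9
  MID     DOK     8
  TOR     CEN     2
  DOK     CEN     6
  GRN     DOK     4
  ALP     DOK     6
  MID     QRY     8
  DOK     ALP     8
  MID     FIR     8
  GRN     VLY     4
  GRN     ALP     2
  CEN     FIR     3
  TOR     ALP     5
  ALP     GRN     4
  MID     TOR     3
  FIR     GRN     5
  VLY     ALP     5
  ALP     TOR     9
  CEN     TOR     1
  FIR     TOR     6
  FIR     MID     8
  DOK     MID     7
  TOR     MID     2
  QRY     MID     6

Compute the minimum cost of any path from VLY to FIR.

$19

Compare a few routes:
VLY → ALP → TOR → CEN → FIR: 5+9+2+3 = 19
VLY → ALP → GRN → DOK → CEN → FIR: 5+4+4+6+3 = 22
VLY → ALP → DOK → CEN → FIR: 5+6+6+3 = 20
The minimum is $19 via VLY → ALP → TOR → CEN → FIR.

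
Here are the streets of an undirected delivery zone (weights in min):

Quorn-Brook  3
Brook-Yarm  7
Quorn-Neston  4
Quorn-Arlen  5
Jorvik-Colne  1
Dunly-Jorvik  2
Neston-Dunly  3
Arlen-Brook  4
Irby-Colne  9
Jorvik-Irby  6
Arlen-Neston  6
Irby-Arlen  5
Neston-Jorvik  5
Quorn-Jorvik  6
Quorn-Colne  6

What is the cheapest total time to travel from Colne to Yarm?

Running Dijkstra from Colne:
Colne: 0
Jorvik: 1  (via Colne)
Dunly: 3  (via Jorvik)
Quorn: 6  (via Colne)
Neston: 6  (via Jorvik)
Irby: 7  (via Jorvik)
Brook: 9  (via Quorn)
Arlen: 11  (via Quorn)
Yarm: 16  (via Brook)
Shortest route: Colne–Quorn–Brook–Yarm = 16 min.

16 min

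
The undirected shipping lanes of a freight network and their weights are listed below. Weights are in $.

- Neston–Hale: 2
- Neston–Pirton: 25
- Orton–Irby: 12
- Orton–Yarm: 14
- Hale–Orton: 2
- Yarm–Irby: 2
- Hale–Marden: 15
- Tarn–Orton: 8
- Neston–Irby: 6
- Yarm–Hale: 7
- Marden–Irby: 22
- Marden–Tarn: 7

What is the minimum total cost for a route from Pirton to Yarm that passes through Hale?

Best Pirton to Hale: Pirton → Neston → Hale costing 27
Shortest Hale→Yarm: Hale → Yarm = 7
Total via Hale: 27 + 7 = $34.

$34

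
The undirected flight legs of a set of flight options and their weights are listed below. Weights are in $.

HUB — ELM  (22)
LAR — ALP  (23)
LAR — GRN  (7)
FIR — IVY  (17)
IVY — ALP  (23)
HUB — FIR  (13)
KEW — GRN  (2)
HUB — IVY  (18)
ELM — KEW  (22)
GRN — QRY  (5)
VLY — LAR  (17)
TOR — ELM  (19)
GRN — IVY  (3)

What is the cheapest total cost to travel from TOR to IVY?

$46

Candidate routes:
TOR–ELM–KEW–GRN–IVY: 19+22+2+3 = 46
TOR–ELM–HUB–IVY: 19+22+18 = 59
The minimum is $46 via TOR–ELM–KEW–GRN–IVY.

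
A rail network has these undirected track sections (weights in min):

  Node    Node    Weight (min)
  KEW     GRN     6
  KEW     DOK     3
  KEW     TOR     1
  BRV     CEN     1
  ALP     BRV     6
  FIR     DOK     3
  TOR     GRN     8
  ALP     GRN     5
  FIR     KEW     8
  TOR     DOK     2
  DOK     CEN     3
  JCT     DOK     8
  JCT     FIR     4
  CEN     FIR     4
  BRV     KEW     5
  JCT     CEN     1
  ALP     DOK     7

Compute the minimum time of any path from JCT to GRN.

Shortest distances from JCT:
JCT: 0
CEN: 1  (via JCT)
BRV: 2  (via CEN)
FIR: 4  (via JCT)
DOK: 4  (via CEN)
TOR: 6  (via DOK)
KEW: 7  (via BRV)
ALP: 8  (via BRV)
GRN: 13  (via KEW)
Shortest route: JCT → CEN → BRV → KEW → GRN = 13 min.

13 min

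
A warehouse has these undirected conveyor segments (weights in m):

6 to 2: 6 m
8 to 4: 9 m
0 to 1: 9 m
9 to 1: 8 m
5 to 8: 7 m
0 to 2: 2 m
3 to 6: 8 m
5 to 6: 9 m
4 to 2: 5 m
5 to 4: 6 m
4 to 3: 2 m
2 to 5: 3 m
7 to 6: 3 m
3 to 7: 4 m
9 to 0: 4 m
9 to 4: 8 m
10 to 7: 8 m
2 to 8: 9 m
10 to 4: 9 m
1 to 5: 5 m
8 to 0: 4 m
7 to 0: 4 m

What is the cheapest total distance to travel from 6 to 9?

11 m

Compare a few routes:
6 - 7 - 0 - 9: 3+4+4 = 11
6 - 7 - 3 - 4 - 9: 3+4+2+8 = 17
6 - 2 - 0 - 9: 6+2+4 = 12
Cheapest is 6 - 7 - 0 - 9 at 11 m.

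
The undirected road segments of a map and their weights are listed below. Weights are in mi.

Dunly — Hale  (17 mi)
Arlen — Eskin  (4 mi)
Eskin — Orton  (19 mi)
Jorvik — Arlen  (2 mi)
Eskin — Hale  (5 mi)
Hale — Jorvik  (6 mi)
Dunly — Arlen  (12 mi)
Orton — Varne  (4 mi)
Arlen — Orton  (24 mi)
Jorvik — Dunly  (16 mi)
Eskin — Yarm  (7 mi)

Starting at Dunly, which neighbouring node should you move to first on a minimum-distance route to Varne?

Arlen

Enumerating some paths:
Dunly - Arlen - Orton - Varne: 12+24+4 = 40
Dunly - Hale - Eskin - Orton - Varne: 17+5+19+4 = 45
Dunly - Arlen - Eskin - Orton - Varne: 12+4+19+4 = 39
The minimum is 39 mi via Dunly - Arlen - Eskin - Orton - Varne.
So from Dunly the first move is to Arlen.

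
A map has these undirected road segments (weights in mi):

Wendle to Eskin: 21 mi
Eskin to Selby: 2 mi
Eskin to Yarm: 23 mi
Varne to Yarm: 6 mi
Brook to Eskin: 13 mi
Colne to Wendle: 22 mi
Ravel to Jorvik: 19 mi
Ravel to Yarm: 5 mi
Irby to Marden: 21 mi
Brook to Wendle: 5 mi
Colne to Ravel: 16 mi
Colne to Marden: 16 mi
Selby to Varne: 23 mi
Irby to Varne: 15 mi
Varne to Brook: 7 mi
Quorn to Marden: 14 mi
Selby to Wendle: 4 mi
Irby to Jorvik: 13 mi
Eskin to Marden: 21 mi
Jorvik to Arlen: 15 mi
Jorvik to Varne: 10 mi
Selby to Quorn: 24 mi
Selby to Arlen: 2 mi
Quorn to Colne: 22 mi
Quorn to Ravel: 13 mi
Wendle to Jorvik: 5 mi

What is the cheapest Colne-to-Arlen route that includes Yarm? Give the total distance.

45 mi

Best Colne to Yarm: Colne → Ravel → Yarm costing 21
Best Yarm to Arlen: Yarm → Varne → Brook → Wendle → Selby → Arlen costing 24
Total via Yarm: 21 + 24 = 45 mi.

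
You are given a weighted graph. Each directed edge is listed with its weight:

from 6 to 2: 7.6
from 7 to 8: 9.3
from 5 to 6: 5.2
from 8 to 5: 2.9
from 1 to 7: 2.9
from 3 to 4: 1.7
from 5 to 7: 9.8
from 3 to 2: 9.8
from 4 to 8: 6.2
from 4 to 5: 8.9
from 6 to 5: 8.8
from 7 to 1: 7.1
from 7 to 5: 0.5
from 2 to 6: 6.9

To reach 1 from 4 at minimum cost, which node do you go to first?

Enumerating some paths:
4–5–7–1: 8.9+9.8+7.1 = 25.8
4–8–5–7–1: 6.2+2.9+9.8+7.1 = 26
Cheapest is 4–5–7–1 at 25.8.
So from 4 the first move is to 5.

5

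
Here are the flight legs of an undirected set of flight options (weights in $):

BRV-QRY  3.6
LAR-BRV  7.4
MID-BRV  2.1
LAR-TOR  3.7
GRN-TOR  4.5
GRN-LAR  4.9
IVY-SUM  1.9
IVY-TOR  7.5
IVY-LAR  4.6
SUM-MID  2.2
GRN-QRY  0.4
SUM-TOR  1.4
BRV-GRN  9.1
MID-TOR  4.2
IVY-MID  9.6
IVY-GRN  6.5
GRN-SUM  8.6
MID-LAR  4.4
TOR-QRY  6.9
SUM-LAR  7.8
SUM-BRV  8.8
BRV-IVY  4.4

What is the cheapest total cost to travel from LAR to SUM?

$5.1

Running Dijkstra from LAR:
LAR: 0
TOR: 3.7  (via LAR)
MID: 4.4  (via LAR)
IVY: 4.6  (via LAR)
GRN: 4.9  (via LAR)
SUM: 5.1  (via TOR)
Shortest route: LAR–TOR–SUM = $5.1.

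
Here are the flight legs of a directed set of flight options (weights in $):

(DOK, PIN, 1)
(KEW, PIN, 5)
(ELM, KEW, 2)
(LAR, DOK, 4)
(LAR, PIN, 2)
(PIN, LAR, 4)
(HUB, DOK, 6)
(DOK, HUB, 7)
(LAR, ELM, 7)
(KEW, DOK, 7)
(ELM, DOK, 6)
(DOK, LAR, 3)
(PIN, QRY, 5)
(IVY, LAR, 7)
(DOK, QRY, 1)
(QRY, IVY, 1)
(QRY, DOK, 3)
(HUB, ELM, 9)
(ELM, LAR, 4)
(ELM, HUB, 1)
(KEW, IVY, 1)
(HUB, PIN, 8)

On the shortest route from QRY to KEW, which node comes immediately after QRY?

Compare a few routes:
QRY → DOK → PIN → LAR → ELM → KEW: 3+1+4+7+2 = 17
QRY → DOK → LAR → ELM → KEW: 3+3+7+2 = 15
QRY → IVY → LAR → ELM → KEW: 1+7+7+2 = 17
Cheapest is QRY → DOK → LAR → ELM → KEW at $15.
So from QRY the first move is to DOK.

DOK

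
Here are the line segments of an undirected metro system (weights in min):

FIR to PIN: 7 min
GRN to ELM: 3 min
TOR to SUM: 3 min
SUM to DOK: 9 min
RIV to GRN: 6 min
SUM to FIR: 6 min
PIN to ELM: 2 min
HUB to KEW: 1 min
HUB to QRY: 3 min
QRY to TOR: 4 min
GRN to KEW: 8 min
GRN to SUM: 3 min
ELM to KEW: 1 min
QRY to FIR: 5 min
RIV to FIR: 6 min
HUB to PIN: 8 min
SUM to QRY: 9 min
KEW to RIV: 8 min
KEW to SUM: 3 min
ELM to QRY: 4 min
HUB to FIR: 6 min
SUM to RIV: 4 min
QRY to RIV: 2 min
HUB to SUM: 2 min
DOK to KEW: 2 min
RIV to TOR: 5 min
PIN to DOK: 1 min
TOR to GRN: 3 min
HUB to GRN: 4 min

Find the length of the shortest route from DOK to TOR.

Settle nodes by increasing distance from DOK:
DOK: 0
PIN: 1  (via DOK)
KEW: 2  (via DOK)
HUB: 3  (via KEW)
ELM: 3  (via PIN)
SUM: 5  (via KEW)
QRY: 6  (via HUB)
GRN: 6  (via ELM)
FIR: 8  (via PIN)
TOR: 8  (via SUM)
Shortest route: DOK–KEW–SUM–TOR = 8 min.

8 min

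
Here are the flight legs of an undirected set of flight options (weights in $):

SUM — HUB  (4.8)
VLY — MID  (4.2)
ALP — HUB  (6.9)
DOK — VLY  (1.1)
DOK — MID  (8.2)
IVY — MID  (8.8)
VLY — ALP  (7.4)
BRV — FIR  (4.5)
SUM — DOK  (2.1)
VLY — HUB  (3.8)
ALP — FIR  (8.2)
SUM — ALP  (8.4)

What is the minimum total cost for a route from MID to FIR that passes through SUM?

$24

Shortest MID→SUM: MID–VLY–DOK–SUM = 7.4
Best SUM to FIR: SUM–ALP–FIR costing 16.6
Total via SUM: 7.4 + 16.6 = $24.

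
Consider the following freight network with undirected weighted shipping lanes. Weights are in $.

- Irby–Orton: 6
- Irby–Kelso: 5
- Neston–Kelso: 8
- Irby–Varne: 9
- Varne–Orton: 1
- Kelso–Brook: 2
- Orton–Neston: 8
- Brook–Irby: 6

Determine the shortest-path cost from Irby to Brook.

Compare a few routes:
Irby–Kelso–Brook: 5+2 = 7
Irby–Brook: 6 = 6
The minimum is $6 via Irby–Brook.

$6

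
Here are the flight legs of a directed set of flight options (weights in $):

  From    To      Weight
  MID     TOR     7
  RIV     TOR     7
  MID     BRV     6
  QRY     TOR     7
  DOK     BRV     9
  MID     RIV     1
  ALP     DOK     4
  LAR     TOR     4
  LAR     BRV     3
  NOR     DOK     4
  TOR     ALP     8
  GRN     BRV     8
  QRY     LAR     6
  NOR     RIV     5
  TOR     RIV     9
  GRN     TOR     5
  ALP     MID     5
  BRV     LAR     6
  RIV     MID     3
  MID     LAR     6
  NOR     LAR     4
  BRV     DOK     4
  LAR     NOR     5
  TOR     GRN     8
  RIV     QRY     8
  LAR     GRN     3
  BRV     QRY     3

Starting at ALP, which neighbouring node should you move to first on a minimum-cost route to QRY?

MID

Enumerating some paths:
ALP - MID - RIV - QRY: 5+1+8 = 14
ALP - MID - LAR - GRN - BRV - QRY: 5+6+3+8+3 = 25
ALP - MID - LAR - BRV - QRY: 5+6+3+3 = 17
ALP - DOK - BRV - QRY: 4+9+3 = 16
The minimum is $14 via ALP - MID - RIV - QRY.
So from ALP the first move is to MID.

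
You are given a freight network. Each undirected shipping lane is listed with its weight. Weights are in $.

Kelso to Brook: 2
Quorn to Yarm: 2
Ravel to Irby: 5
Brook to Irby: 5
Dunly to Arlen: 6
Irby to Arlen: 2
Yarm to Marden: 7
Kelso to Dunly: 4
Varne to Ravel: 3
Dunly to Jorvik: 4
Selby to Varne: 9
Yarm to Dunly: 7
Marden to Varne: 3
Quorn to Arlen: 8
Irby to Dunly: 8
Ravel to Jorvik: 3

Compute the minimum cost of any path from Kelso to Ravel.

Compare a few routes:
Kelso–Brook–Irby–Ravel: 2+5+5 = 12
Kelso–Dunly–Arlen–Irby–Ravel: 4+6+2+5 = 17
Kelso–Dunly–Jorvik–Ravel: 4+4+3 = 11
Cheapest is Kelso–Dunly–Jorvik–Ravel at $11.

$11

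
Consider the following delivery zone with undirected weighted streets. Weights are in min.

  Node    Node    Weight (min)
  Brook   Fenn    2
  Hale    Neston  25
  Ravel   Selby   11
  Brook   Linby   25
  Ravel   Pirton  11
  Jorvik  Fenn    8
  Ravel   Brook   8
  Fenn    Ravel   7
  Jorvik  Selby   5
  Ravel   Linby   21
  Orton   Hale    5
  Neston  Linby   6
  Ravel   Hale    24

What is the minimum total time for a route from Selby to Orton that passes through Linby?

68 min

Best Selby to Linby: Selby → Ravel → Linby costing 32
Best Linby to Orton: Linby → Neston → Hale → Orton costing 36
Total via Linby: 32 + 36 = 68 min.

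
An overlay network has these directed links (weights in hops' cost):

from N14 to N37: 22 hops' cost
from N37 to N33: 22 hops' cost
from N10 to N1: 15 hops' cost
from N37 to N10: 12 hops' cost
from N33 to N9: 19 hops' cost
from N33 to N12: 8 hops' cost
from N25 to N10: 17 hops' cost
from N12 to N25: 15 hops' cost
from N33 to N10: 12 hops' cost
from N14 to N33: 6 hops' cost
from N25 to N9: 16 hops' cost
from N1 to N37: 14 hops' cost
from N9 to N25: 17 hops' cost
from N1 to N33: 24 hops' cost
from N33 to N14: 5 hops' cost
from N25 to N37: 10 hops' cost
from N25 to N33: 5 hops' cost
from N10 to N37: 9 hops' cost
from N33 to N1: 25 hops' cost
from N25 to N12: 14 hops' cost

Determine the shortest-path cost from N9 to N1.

Settle nodes by increasing distance from N9:
N9: 0
N25: 17  (via N9)
N33: 22  (via N25)
N14: 27  (via N33)
N37: 27  (via N25)
N12: 30  (via N33)
N10: 34  (via N25)
N1: 47  (via N33)
Shortest route: N9–N25–N33–N1 = 47 hops' cost.

47 hops' cost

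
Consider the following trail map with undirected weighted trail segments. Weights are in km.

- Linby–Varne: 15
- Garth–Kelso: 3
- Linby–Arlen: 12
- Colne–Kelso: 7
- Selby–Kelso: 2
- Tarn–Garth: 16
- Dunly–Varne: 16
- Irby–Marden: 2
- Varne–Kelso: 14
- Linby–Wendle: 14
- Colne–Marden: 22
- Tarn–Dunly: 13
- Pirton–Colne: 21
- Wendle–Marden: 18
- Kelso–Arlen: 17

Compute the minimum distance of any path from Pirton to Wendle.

61 km

Settle nodes by increasing distance from Pirton:
Pirton: 0
Colne: 21  (via Pirton)
Kelso: 28  (via Colne)
Selby: 30  (via Kelso)
Garth: 31  (via Kelso)
Varne: 42  (via Kelso)
Marden: 43  (via Colne)
Arlen: 45  (via Kelso)
Irby: 45  (via Marden)
Tarn: 47  (via Garth)
Linby: 57  (via Varne)
Dunly: 58  (via Varne)
Wendle: 61  (via Marden)
Shortest route: Pirton–Colne–Marden–Wendle = 61 km.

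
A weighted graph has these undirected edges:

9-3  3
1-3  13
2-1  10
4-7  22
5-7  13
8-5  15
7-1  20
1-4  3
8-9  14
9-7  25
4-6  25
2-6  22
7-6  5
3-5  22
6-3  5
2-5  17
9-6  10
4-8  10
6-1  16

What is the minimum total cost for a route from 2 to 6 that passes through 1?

26

Best 2 to 1: 2–1 costing 10
Best 1 to 6: 1–6 costing 16
Total via 1: 10 + 16 = 26.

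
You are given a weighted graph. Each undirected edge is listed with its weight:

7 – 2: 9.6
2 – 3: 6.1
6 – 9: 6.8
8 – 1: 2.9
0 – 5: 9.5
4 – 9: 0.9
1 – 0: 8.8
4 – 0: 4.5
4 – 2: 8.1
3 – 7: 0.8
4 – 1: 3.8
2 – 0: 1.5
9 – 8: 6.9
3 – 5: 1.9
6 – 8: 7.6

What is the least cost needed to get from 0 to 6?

Enumerating some paths:
0 → 4 → 9 → 6: 4.5+0.9+6.8 = 12.2
0 → 2 → 4 → 9 → 6: 1.5+8.1+0.9+6.8 = 17.3
The minimum is 12.2 via 0 → 4 → 9 → 6.

12.2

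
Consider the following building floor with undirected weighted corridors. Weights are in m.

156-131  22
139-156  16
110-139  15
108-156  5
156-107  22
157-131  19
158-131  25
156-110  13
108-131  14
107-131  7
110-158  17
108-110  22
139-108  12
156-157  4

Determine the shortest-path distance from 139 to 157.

Enumerating some paths:
139 → 108 → 156 → 157: 12+5+4 = 21
139 → 156 → 157: 16+4 = 20
Cheapest is 139 → 156 → 157 at 20 m.

20 m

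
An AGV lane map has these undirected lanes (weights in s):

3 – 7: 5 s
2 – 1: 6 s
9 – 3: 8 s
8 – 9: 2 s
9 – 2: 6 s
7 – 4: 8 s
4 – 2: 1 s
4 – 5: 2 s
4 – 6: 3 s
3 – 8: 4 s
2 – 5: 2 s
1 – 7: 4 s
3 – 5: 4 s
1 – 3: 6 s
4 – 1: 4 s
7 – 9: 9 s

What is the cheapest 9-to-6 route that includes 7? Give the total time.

20 s

Best 9 to 7: 9 → 7 costing 9
Shortest 7→6: 7 → 4 → 6 = 11
Total via 7: 9 + 11 = 20 s.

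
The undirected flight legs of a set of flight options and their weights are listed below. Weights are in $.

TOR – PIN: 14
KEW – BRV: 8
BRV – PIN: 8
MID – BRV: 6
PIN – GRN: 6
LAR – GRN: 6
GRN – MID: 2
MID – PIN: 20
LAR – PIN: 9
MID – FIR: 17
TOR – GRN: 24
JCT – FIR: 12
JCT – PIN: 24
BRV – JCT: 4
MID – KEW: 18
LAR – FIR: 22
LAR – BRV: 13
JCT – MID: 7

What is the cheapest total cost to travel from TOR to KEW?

Running Dijkstra from TOR:
TOR: 0
PIN: 14  (via TOR)
GRN: 20  (via PIN)
MID: 22  (via GRN)
BRV: 22  (via PIN)
LAR: 23  (via PIN)
JCT: 26  (via BRV)
KEW: 30  (via BRV)
Shortest route: TOR → PIN → BRV → KEW = $30.

$30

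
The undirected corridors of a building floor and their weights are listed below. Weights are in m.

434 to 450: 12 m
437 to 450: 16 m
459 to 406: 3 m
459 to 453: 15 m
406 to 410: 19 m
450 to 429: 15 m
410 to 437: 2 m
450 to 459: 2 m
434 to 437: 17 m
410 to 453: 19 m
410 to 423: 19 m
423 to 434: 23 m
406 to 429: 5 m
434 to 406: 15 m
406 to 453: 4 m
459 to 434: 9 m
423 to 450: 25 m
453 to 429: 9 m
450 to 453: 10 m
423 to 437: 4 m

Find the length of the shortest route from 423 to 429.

Running Dijkstra from 423:
423: 0
437: 4  (via 423)
410: 6  (via 437)
450: 20  (via 437)
434: 21  (via 437)
459: 22  (via 450)
406: 25  (via 410)
453: 25  (via 410)
429: 30  (via 406)
Shortest route: 423–437–410–406–429 = 30 m.

30 m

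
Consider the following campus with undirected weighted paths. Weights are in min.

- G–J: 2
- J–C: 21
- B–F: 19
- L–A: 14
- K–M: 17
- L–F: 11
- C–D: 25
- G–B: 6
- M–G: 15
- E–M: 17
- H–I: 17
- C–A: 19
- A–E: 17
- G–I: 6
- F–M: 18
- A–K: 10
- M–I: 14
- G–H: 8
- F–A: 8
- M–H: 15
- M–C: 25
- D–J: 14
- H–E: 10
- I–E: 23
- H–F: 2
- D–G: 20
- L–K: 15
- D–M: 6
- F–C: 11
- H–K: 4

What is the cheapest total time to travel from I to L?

Shortest distances from I:
I: 0
G: 6  (via I)
J: 8  (via G)
B: 12  (via G)
H: 14  (via G)
M: 14  (via I)
F: 16  (via H)
K: 18  (via H)
D: 20  (via M)
E: 23  (via I)
A: 24  (via F)
C: 27  (via F)
L: 27  (via F)
Shortest route: I → G → H → F → L = 27 min.

27 min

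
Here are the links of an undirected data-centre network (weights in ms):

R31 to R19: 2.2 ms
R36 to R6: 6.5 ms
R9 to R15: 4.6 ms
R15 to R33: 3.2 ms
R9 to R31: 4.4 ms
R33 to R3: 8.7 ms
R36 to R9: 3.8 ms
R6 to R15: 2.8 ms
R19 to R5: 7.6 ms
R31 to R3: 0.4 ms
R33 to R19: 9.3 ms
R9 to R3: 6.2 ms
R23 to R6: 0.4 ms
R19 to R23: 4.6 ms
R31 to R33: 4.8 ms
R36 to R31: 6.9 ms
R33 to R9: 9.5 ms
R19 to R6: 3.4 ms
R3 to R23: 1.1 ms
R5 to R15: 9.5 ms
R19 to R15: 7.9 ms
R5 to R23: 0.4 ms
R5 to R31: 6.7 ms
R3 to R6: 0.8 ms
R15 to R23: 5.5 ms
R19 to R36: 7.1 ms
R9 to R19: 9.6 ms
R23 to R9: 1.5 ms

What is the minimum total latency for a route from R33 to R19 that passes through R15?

Shortest R33→R15: R33–R15 = 3.2
Best R15 to R19: R15–R6–R19 costing 6.2
Total via R15: 3.2 + 6.2 = 9.4 ms.

9.4 ms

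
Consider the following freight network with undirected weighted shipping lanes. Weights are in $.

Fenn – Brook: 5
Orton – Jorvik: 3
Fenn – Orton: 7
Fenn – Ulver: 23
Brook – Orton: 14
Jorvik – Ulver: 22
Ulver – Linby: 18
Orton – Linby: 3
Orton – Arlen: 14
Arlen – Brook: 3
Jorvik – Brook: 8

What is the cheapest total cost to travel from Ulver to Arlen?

Running Dijkstra from Ulver:
Ulver: 0
Linby: 18  (via Ulver)
Orton: 21  (via Linby)
Jorvik: 22  (via Ulver)
Fenn: 23  (via Ulver)
Brook: 28  (via Fenn)
Arlen: 31  (via Brook)
Shortest route: Ulver → Fenn → Brook → Arlen = $31.

$31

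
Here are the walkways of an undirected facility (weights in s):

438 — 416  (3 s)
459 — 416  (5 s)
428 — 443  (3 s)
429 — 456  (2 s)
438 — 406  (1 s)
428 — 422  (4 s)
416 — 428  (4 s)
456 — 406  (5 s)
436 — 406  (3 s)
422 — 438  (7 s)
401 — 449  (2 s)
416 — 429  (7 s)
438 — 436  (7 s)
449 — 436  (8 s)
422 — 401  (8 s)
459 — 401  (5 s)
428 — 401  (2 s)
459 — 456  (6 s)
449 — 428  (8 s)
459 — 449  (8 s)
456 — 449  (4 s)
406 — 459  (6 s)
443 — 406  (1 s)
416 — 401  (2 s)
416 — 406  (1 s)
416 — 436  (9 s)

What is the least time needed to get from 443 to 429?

8 s

Shortest distances from 443:
443: 0
406: 1  (via 443)
438: 2  (via 406)
416: 2  (via 406)
428: 3  (via 443)
436: 4  (via 406)
401: 4  (via 416)
449: 6  (via 401)
456: 6  (via 406)
459: 7  (via 406)
422: 7  (via 428)
429: 8  (via 456)
Shortest route: 443–406–456–429 = 8 s.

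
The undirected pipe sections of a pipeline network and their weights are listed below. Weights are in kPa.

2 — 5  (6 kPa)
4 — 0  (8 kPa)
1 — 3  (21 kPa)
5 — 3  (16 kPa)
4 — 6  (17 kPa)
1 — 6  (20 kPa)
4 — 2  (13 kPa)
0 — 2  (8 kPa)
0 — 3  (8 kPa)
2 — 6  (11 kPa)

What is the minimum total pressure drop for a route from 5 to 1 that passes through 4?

56 kPa

Best 5 to 4: 5 → 2 → 4 costing 19
Shortest 4→1: 4 → 0 → 3 → 1 = 37
Total via 4: 19 + 37 = 56 kPa.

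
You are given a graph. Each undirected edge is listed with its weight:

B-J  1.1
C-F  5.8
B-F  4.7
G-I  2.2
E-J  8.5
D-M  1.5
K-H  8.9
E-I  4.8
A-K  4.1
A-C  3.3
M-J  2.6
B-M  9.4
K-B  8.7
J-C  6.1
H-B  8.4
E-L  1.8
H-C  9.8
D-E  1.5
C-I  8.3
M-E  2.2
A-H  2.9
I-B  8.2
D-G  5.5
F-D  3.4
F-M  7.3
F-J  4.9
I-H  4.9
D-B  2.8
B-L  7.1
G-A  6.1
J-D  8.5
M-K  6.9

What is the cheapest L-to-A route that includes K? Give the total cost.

Best L to K: L → E → M → K costing 10.9
Shortest K→A: K → A = 4.1
Total via K: 10.9 + 4.1 = 15.

15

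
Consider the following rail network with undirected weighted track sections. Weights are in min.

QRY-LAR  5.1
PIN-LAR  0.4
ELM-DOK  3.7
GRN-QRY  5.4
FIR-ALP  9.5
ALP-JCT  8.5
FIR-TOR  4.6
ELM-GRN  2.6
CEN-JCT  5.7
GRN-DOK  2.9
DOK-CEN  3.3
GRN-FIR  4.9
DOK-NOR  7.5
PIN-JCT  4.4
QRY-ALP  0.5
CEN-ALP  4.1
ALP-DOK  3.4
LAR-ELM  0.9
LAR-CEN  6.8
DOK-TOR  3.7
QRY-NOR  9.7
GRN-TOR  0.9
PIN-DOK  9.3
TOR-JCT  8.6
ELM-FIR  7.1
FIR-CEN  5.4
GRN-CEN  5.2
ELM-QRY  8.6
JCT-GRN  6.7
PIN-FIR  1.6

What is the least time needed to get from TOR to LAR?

4.4 min

Enumerating some paths:
TOR–GRN–FIR–PIN–LAR: 0.9+4.9+1.6+0.4 = 7.8
TOR–FIR–PIN–LAR: 4.6+1.6+0.4 = 6.6
TOR–GRN–ELM–LAR: 0.9+2.6+0.9 = 4.4
TOR–DOK–ELM–LAR: 3.7+3.7+0.9 = 8.3
The minimum is 4.4 min via TOR–GRN–ELM–LAR.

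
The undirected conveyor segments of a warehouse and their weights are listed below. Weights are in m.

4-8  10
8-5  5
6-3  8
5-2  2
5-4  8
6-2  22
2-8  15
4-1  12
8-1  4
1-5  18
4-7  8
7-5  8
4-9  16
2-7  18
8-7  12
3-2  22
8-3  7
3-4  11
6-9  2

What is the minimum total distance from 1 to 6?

Enumerating some paths:
1–8–3–6: 4+7+8 = 19
1–4–3–6: 12+11+8 = 31
1–4–9–6: 12+16+2 = 30
1–8–4–9–6: 4+10+16+2 = 32
Cheapest is 1–8–3–6 at 19 m.

19 m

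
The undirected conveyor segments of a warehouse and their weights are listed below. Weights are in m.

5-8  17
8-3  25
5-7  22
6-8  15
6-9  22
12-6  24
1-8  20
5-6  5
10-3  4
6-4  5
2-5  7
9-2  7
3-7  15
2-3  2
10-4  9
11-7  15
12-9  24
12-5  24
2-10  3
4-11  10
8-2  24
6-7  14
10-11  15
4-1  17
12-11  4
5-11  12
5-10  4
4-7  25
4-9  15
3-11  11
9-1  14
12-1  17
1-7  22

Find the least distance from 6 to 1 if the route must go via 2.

Shortest 6→2: 6–5–2 = 12
Shortest 2→1: 2–9–1 = 21
Total via 2: 12 + 21 = 33 m.

33 m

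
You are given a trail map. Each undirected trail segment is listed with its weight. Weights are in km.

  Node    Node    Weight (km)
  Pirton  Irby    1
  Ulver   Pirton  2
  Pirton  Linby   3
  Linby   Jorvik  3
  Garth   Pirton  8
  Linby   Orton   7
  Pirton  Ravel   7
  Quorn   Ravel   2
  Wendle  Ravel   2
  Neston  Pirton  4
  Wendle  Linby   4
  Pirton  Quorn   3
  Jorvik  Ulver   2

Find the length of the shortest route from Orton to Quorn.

13 km

Candidate routes:
Orton → Linby → Pirton → Quorn: 7+3+3 = 13
Orton → Linby → Pirton → Ravel → Quorn: 7+3+7+2 = 19
Orton → Linby → Jorvik → Ulver → Pirton → Quorn: 7+3+2+2+3 = 17
Orton → Linby → Wendle → Ravel → Quorn: 7+4+2+2 = 15
Cheapest is Orton → Linby → Pirton → Quorn at 13 km.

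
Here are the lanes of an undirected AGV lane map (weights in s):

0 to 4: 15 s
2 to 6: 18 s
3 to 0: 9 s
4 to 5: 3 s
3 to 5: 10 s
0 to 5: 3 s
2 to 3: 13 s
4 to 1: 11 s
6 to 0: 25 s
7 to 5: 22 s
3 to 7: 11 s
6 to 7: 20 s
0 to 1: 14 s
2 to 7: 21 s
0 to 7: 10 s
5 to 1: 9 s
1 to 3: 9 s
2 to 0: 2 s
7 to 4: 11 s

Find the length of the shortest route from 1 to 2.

14 s

Running Dijkstra from 1:
1: 0
3: 9  (via 1)
5: 9  (via 1)
4: 11  (via 1)
0: 12  (via 5)
2: 14  (via 0)
Shortest route: 1–5–0–2 = 14 s.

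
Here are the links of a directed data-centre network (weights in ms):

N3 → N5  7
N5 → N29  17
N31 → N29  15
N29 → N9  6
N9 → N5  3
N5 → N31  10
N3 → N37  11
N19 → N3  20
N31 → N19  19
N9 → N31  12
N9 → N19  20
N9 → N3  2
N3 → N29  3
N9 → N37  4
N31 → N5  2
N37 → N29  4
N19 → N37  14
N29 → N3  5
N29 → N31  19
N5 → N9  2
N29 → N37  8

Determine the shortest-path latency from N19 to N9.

Shortest distances from N19:
N19: 0
N37: 14  (via N19)
N29: 18  (via N37)
N3: 20  (via N19)
N9: 24  (via N29)
Shortest route: N19–N37–N29–N9 = 24 ms.

24 ms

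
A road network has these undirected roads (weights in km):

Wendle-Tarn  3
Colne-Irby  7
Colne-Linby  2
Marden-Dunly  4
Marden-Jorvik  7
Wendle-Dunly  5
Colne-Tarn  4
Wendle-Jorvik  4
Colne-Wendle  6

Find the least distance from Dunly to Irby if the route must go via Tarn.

Shortest Dunly→Tarn: Dunly–Wendle–Tarn = 8
Shortest Tarn→Irby: Tarn–Colne–Irby = 11
Total via Tarn: 8 + 11 = 19 km.

19 km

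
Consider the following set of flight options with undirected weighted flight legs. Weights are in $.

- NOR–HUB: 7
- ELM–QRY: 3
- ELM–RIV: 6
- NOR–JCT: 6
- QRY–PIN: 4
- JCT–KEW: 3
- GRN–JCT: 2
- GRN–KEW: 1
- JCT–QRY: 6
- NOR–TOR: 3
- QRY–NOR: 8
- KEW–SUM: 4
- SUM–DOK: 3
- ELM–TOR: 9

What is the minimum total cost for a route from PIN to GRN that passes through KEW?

Best PIN to KEW: PIN–QRY–JCT–KEW costing 13
Shortest KEW→GRN: KEW–GRN = 1
Total via KEW: 13 + 1 = $14.

$14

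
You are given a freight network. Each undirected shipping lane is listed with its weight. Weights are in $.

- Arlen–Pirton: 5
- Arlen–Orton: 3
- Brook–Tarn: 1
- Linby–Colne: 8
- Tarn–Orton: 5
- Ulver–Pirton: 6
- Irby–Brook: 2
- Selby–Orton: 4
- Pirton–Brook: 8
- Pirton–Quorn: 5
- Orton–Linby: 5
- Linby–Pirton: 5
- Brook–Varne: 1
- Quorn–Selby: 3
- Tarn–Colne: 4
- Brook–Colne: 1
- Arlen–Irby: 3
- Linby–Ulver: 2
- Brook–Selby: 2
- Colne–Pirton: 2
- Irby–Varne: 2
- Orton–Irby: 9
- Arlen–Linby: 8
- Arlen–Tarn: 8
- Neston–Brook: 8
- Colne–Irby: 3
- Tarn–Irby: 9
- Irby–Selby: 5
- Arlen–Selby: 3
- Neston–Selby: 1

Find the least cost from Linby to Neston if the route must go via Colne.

Shortest Linby→Colne: Linby → Pirton → Colne = 7
Best Colne to Neston: Colne → Brook → Selby → Neston costing 4
Total via Colne: 7 + 4 = $11.

$11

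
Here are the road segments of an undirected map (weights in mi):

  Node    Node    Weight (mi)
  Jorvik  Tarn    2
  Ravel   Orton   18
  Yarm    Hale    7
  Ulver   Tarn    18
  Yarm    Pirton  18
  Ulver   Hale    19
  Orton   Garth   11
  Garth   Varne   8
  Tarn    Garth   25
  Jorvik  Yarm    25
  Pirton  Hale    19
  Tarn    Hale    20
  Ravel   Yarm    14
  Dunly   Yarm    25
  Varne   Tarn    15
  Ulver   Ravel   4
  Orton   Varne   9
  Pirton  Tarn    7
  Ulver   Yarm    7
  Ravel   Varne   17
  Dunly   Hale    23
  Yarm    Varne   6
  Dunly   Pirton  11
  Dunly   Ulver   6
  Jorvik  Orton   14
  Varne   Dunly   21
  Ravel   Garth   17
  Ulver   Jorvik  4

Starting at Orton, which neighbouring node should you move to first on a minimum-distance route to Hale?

Varne

Compare a few routes:
Orton → Varne → Yarm → Hale: 9+6+7 = 22
Orton → Garth → Varne → Yarm → Hale: 11+8+6+7 = 32
Orton → Jorvik → Ulver → Yarm → Hale: 14+4+7+7 = 32
The minimum is 22 mi via Orton → Varne → Yarm → Hale.
So from Orton the first move is to Varne.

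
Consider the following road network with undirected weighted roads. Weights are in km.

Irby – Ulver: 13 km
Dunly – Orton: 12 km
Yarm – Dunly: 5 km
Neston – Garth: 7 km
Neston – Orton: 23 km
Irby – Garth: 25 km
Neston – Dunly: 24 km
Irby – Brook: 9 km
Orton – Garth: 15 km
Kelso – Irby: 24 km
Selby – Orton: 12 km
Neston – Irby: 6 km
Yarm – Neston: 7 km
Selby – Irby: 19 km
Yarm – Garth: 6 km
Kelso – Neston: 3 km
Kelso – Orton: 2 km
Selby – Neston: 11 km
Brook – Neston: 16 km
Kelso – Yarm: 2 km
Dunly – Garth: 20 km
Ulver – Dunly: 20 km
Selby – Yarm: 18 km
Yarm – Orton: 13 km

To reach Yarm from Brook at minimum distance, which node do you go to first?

Compare a few routes:
Brook - Irby - Neston - Kelso - Yarm: 9+6+3+2 = 20
Brook - Irby - Neston - Yarm: 9+6+7 = 22
Brook - Neston - Kelso - Yarm: 16+3+2 = 21
Brook - Neston - Yarm: 16+7 = 23
Cheapest is Brook - Irby - Neston - Kelso - Yarm at 20 km.
So from Brook the first move is to Irby.

Irby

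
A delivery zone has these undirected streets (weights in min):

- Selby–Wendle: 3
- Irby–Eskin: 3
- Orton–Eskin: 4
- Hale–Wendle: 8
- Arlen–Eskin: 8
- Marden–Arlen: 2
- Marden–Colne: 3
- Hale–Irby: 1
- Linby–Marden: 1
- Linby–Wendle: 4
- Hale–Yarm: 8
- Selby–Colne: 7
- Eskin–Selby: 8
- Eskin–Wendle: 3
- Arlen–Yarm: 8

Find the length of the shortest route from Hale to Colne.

15 min

Settle nodes by increasing distance from Hale:
Hale: 0
Irby: 1  (via Hale)
Eskin: 4  (via Irby)
Wendle: 7  (via Eskin)
Orton: 8  (via Eskin)
Yarm: 8  (via Hale)
Selby: 10  (via Wendle)
Linby: 11  (via Wendle)
Arlen: 12  (via Eskin)
Marden: 12  (via Linby)
Colne: 15  (via Marden)
Shortest route: Hale–Irby–Eskin–Wendle–Linby–Marden–Colne = 15 min.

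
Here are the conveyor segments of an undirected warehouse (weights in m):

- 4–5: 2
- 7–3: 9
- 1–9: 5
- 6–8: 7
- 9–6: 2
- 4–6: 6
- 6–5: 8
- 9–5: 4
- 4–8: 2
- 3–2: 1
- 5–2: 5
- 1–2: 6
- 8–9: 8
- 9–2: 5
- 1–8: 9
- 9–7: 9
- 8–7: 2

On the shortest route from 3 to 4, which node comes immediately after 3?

2

Candidate routes:
3–2–5–4: 1+5+2 = 8
3–7–8–4: 9+2+2 = 13
3–2–9–5–4: 1+5+4+2 = 12
The minimum is 8 m via 3–2–5–4.
So from 3 the first move is to 2.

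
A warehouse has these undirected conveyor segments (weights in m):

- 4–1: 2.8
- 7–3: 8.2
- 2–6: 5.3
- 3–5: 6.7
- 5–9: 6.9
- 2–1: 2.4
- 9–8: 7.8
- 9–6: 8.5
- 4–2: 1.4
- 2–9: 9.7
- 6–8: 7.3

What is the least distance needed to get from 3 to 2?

23.3 m

Shortest distances from 3:
3: 0
5: 6.7  (via 3)
7: 8.2  (via 3)
9: 13.6  (via 5)
8: 21.4  (via 9)
6: 22.1  (via 9)
2: 23.3  (via 9)
Shortest route: 3 → 5 → 9 → 2 = 23.3 m.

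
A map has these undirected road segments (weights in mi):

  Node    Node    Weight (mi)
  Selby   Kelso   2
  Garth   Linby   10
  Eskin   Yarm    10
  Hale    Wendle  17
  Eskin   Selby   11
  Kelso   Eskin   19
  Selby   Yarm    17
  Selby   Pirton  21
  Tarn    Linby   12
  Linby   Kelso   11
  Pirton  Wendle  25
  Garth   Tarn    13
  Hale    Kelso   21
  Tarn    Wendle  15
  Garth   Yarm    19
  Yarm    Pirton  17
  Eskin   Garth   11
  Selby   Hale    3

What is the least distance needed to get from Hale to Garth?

25 mi

Enumerating some paths:
Hale - Selby - Eskin - Garth: 3+11+11 = 25
Hale - Selby - Yarm - Garth: 3+17+19 = 39
Hale - Selby - Kelso - Linby - Garth: 3+2+11+10 = 26
Hale - Selby - Kelso - Eskin - Garth: 3+2+19+11 = 35
Cheapest is Hale - Selby - Eskin - Garth at 25 mi.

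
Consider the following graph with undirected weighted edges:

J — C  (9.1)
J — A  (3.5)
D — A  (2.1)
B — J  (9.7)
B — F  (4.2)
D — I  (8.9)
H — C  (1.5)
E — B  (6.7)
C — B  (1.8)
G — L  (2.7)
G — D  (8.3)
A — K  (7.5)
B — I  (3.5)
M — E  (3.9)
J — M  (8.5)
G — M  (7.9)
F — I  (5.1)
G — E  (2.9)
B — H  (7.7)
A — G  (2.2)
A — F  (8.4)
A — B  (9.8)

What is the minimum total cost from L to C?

14.1

Running Dijkstra from L:
L: 0
G: 2.7  (via L)
A: 4.9  (via G)
E: 5.6  (via G)
D: 7  (via A)
J: 8.4  (via A)
M: 9.5  (via E)
B: 12.3  (via E)
K: 12.4  (via A)
F: 13.3  (via A)
C: 14.1  (via B)
Shortest route: L → G → E → B → C = 14.1.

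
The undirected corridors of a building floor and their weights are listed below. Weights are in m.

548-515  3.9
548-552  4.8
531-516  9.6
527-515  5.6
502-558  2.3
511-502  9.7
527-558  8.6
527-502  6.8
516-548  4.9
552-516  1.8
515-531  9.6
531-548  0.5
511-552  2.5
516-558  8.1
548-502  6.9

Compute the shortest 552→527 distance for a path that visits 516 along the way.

Shortest 552→516: 552 → 516 = 1.8
Best 516 to 527: 516 → 548 → 515 → 527 costing 14.4
Total via 516: 1.8 + 14.4 = 16.2 m.

16.2 m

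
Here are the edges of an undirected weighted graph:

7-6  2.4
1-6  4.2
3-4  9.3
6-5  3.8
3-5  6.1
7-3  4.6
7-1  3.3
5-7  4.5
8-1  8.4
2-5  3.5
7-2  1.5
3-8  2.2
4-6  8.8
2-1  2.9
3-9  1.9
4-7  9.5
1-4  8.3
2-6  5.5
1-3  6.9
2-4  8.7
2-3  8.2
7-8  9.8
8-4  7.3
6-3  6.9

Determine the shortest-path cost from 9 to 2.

Settle nodes by increasing distance from 9:
9: 0
3: 1.9  (via 9)
8: 4.1  (via 3)
7: 6.5  (via 3)
2: 8  (via 7)
Shortest route: 9 → 3 → 7 → 2 = 8.

8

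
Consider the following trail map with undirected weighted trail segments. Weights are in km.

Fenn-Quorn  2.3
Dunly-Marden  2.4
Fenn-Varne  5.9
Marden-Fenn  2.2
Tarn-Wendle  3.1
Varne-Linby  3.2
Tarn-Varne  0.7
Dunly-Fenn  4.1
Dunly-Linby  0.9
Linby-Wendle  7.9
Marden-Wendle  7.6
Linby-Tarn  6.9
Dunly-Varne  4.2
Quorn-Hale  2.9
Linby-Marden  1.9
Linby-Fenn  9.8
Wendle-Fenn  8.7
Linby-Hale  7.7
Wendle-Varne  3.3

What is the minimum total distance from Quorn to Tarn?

Enumerating some paths:
Quorn–Fenn–Marden–Linby–Varne–Tarn: 2.3+2.2+1.9+3.2+0.7 = 10.3
Quorn–Fenn–Varne–Tarn: 2.3+5.9+0.7 = 8.9
The minimum is 8.9 km via Quorn–Fenn–Varne–Tarn.

8.9 km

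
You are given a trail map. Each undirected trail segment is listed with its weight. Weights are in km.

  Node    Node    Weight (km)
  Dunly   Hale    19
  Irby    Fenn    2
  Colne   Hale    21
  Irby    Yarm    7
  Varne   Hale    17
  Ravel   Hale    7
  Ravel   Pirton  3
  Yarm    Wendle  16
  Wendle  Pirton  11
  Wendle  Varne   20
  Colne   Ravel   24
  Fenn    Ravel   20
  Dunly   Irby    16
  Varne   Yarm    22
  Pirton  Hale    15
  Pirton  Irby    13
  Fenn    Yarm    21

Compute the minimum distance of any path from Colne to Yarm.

47 km

Settle nodes by increasing distance from Colne:
Colne: 0
Hale: 21  (via Colne)
Ravel: 24  (via Colne)
Pirton: 27  (via Ravel)
Varne: 38  (via Hale)
Wendle: 38  (via Pirton)
Irby: 40  (via Pirton)
Dunly: 40  (via Hale)
Fenn: 42  (via Irby)
Yarm: 47  (via Irby)
Shortest route: Colne–Ravel–Pirton–Irby–Yarm = 47 km.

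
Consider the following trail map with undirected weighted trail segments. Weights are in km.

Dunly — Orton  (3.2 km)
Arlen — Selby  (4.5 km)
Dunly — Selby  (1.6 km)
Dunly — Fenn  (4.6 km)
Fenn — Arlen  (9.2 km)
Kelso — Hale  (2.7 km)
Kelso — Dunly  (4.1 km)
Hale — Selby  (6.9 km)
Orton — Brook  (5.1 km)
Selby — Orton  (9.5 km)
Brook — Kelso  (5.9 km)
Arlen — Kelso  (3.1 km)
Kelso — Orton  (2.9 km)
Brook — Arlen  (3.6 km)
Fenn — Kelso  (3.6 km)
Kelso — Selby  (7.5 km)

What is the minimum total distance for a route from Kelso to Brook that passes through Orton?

Best Kelso to Orton: Kelso → Orton costing 2.9
Best Orton to Brook: Orton → Brook costing 5.1
Total via Orton: 2.9 + 5.1 = 8 km.

8 km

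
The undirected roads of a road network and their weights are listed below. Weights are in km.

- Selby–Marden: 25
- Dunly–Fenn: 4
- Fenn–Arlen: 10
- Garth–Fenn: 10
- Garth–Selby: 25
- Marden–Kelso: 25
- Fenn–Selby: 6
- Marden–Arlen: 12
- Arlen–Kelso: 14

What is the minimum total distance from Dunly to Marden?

26 km

Compare a few routes:
Dunly → Fenn → Arlen → Marden: 4+10+12 = 26
Dunly → Fenn → Selby → Marden: 4+6+25 = 35
Dunly → Fenn → Arlen → Kelso → Marden: 4+10+14+25 = 53
Dunly → Fenn → Garth → Selby → Marden: 4+10+25+25 = 64
Cheapest is Dunly → Fenn → Arlen → Marden at 26 km.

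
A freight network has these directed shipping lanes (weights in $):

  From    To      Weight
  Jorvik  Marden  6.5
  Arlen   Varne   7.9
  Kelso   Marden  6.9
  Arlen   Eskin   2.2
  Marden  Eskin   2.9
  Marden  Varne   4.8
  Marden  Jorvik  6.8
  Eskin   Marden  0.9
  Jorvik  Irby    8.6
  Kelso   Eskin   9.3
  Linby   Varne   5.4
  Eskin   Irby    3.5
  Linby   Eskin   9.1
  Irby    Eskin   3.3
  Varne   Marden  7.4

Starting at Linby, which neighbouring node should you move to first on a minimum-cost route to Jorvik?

Eskin

Enumerating some paths:
Linby - Eskin - Marden - Jorvik: 9.1+0.9+6.8 = 16.8
Linby - Varne - Marden - Jorvik: 5.4+7.4+6.8 = 19.6
The minimum is $16.8 via Linby - Eskin - Marden - Jorvik.
So from Linby the first move is to Eskin.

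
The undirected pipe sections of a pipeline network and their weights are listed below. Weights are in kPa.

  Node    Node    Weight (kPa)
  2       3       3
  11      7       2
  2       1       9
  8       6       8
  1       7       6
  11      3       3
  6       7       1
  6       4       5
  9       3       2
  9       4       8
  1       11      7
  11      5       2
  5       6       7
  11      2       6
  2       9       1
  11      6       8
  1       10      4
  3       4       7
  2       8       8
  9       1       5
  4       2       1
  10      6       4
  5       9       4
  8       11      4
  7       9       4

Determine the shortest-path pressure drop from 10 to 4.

Settle nodes by increasing distance from 10:
10: 0
1: 4  (via 10)
6: 4  (via 10)
7: 5  (via 6)
11: 7  (via 7)
4: 9  (via 6)
Shortest route: 10–6–4 = 9 kPa.

9 kPa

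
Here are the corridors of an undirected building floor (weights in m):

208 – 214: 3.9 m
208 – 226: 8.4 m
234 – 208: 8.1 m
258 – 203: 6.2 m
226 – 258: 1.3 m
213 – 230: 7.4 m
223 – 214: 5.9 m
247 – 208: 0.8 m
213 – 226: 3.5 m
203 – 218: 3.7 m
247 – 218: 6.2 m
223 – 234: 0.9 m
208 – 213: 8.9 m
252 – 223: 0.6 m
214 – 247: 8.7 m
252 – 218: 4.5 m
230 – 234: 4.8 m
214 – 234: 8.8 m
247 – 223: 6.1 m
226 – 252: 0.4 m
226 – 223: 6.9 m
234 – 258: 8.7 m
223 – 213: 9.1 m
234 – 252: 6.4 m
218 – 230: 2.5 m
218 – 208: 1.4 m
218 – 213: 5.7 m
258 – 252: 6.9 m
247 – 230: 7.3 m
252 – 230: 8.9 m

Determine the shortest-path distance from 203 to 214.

Compare a few routes:
203 → 218 → 208 → 247 → 214: 3.7+1.4+0.8+8.7 = 14.6
203 → 218 → 208 → 214: 3.7+1.4+3.9 = 9
203 → 258 → 226 → 252 → 223 → 214: 6.2+1.3+0.4+0.6+5.9 = 14.4
203 → 218 → 247 → 208 → 214: 3.7+6.2+0.8+3.9 = 14.6
Cheapest is 203 → 218 → 208 → 214 at 9 m.

9 m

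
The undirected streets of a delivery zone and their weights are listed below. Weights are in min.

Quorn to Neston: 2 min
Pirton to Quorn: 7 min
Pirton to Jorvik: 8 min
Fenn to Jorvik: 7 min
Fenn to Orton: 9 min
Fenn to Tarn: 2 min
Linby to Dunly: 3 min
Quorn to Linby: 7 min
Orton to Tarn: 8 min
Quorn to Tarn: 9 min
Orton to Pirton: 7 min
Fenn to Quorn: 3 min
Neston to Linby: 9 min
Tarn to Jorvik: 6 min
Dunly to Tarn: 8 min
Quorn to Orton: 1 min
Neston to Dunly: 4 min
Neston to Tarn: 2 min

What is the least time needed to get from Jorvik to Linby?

15 min

Candidate routes:
Jorvik–Tarn–Neston–Dunly–Linby: 6+2+4+3 = 15
Jorvik–Fenn–Quorn–Linby: 7+3+7 = 17
Jorvik–Tarn–Neston–Linby: 6+2+9 = 17
Cheapest is Jorvik–Tarn–Neston–Dunly–Linby at 15 min.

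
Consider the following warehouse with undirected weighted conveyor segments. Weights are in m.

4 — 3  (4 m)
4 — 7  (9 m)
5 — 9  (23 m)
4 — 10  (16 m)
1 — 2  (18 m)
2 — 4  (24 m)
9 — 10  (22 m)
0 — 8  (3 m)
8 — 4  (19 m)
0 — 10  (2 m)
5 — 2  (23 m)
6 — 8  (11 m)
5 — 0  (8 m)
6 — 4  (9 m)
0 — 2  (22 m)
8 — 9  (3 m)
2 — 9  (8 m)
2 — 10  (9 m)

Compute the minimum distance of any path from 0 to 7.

27 m

Candidate routes:
0–8–6–4–7: 3+11+9+9 = 32
0–8–4–7: 3+19+9 = 31
0–10–4–7: 2+16+9 = 27
Cheapest is 0–10–4–7 at 27 m.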